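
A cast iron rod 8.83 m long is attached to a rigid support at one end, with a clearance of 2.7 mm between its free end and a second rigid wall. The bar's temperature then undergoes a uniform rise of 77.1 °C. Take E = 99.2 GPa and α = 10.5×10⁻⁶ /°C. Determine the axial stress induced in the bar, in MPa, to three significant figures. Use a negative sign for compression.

Free thermal expansion αLΔT = 10.5e-6 · 8830 · 77.1 = 7.148 mm.
The walls engage after the gap closes; constrained expansion = 7.148 − 2.7 = 4.448 mm.
The walls impose strain ε = −(4.448)/8830 = -5.0377e-04; σ = Eε = 99200 · -5.0377e-04 = -49.97 MPa.

-50.0 MPa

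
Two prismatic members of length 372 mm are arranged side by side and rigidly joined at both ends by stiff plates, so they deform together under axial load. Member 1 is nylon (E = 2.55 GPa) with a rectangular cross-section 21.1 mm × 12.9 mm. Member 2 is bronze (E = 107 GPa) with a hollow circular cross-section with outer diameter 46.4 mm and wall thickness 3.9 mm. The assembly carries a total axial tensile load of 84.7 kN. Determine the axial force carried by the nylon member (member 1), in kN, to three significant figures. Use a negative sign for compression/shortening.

A_1 = 272.2 mm².
A_2 = 520.7 mm².
Equal strain + equilibrium ⇒ each member carries load in proportion to AE: A₁E₁ = 694100 N, A₂E₂ = 55720000 N, ΣAE = 56410000 N.
F₁ = P·A₁E₁/ΣAE = 84700·694100/56410000 = 1042 N.

1.04 kN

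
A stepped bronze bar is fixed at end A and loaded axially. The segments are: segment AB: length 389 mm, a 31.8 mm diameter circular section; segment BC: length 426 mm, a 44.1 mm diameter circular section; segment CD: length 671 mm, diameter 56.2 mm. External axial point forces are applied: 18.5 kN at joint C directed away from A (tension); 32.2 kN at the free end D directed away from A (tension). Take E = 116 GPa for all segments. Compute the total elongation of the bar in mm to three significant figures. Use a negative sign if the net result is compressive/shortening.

0.411 mm

Internal axial forces (sectioning from the free end, tension +): N_CD = 32.2 kN, N_BC = 50.7 kN, N_AB = 50.7 kN.
A_AB = 794.2 mm².
A_BC = 1527 mm².
A_CD = 2481 mm².
δ_AB = 50700·389/(794.2·116000) = 0.2141 mm
δ_BC = 50700·426/(1527·116000) = 0.1219 mm
δ_CD = 32200·671/(2481·116000) = 0.07509 mm
δ = Σδ_i = 0.4111 mm.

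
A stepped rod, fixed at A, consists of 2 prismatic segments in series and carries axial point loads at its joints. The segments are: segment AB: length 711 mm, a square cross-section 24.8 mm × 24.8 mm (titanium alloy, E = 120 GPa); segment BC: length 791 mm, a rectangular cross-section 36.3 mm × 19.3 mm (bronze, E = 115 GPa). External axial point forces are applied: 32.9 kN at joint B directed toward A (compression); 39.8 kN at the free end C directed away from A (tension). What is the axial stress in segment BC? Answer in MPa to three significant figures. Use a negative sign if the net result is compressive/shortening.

Internal axial forces (sectioning from the free end, tension +): N_BC = 39.8 kN, N_AB = 6.9 kN.
A_BC = 700.6 mm².
σ_BC = N_BC/A_BC = 39800/700.6 = 56.81 MPa.

56.8 MPa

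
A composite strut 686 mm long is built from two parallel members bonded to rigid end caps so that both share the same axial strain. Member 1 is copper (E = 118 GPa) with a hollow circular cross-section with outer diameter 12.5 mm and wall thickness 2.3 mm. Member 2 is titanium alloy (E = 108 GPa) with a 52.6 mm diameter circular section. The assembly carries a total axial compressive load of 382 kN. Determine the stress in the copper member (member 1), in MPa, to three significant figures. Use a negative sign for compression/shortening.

A_1 = 73.7 mm².
A_2 = 2173 mm².
Equal strain + equilibrium ⇒ each member carries load in proportion to AE: A₁E₁ = 8697000 N, A₂E₂ = 234700000 N, ΣAE = 243400000 N.
σ₁ = P·E₁/ΣAE = -382000·118000/243400000 = -185.2 MPa.

-185 MPa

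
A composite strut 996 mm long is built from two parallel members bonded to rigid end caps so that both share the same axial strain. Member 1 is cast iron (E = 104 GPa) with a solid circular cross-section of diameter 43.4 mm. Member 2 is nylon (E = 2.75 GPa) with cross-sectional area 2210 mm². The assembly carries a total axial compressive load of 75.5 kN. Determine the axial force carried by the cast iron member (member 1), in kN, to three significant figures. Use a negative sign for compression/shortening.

A_1 = 1479 mm².
Equal strain + equilibrium ⇒ each member carries load in proportion to AE: A₁E₁ = 153900000 N, A₂E₂ = 6078000 N, ΣAE = 159900000 N.
F₁ = P·A₁E₁/ΣAE = -75500·153900000/159900000 = -72630 N.

-72.6 kN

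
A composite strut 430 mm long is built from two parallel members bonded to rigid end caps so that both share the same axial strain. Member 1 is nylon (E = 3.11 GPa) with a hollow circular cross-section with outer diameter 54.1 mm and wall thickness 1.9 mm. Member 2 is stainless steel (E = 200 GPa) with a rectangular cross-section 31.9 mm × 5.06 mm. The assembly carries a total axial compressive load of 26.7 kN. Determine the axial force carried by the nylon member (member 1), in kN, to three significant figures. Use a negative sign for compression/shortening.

A_1 = 311.6 mm².
A_2 = 161.4 mm².
Equal strain + equilibrium ⇒ each member carries load in proportion to AE: A₁E₁ = 969000 N, A₂E₂ = 32280000 N, ΣAE = 33250000 N.
F₁ = P·A₁E₁/ΣAE = -26700·969000/33250000 = -778.1 N.

-0.778 kN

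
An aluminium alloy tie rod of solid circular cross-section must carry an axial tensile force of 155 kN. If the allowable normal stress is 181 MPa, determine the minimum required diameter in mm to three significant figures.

33.0 mm

Required area A ≥ P/σ_allow = 155000/181 = 856.4 mm².
For a solid circular section, d ≥ √(4A/π) = 33.02 mm.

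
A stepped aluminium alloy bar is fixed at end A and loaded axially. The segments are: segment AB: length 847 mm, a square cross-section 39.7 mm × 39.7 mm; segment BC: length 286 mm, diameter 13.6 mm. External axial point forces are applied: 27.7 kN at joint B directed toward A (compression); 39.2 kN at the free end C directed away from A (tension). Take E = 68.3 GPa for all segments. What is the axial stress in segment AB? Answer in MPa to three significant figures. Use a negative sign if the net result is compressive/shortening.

7.30 MPa

Internal axial forces (sectioning from the free end, tension +): N_BC = 39.2 kN, N_AB = 11.5 kN.
A_AB = 1576 mm².
σ_AB = N_AB/A_AB = 11500/1576 = 7.297 MPa.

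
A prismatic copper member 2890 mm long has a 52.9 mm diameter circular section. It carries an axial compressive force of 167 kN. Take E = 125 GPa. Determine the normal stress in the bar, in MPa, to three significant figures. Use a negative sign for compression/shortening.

A = 2198 mm².
σ = N/A = -167000/2198 = -75.98 MPa.

-76.0 MPa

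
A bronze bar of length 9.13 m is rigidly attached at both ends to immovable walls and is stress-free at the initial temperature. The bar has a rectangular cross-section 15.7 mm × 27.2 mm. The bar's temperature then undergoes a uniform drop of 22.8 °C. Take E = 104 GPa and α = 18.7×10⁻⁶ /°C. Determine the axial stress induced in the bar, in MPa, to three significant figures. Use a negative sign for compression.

Free thermal expansion αLΔT = 18.7e-6 · 9130 · -22.8 = -3.893 mm.
The walls impose strain ε = −(-3.893)/9130 = 4.2636e-04; σ = Eε = 104000 · 4.2636e-04 = 44.34 MPa.

44.3 MPa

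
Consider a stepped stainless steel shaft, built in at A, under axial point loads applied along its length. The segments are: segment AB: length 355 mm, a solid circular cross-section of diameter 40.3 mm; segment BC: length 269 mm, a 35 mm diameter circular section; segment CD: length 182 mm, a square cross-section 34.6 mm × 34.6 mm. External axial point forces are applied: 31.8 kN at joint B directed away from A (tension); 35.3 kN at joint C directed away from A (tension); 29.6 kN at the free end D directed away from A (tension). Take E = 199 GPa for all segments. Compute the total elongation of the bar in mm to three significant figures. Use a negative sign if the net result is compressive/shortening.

0.249 mm

Internal axial forces (sectioning from the free end, tension +): N_CD = 29.6 kN, N_BC = 64.9 kN, N_AB = 96.7 kN.
A_AB = 1276 mm².
A_BC = 962.1 mm².
A_CD = 1197 mm².
δ_AB = 96700·355/(1276·199000) = 0.1352 mm
δ_BC = 64900·269/(962.1·199000) = 0.09118 mm
δ_CD = 29600·182/(1197·199000) = 0.02261 mm
δ = Σδ_i = 0.249 mm.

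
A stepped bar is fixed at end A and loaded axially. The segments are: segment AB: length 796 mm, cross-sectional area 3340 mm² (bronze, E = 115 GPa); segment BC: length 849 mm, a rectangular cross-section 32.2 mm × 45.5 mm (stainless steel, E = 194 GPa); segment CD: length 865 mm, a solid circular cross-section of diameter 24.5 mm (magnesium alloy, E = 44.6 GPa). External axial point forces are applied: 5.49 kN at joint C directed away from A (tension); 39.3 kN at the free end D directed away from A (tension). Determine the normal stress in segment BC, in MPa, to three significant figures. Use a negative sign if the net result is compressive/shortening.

30.6 MPa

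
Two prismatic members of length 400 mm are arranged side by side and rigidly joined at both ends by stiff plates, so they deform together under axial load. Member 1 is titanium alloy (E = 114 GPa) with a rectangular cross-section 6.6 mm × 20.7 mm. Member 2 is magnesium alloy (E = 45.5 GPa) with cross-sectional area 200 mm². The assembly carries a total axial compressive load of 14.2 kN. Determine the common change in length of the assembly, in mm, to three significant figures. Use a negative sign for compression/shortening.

-0.230 mm

A_1 = 136.6 mm².
Equal strain + equilibrium ⇒ each member carries load in proportion to AE: A₁E₁ = 15570000 N, A₂E₂ = 9100000 N, ΣAE = 24670000 N.
δ = PL/ΣAE = -14200·400/24670000 = -0.2302 mm.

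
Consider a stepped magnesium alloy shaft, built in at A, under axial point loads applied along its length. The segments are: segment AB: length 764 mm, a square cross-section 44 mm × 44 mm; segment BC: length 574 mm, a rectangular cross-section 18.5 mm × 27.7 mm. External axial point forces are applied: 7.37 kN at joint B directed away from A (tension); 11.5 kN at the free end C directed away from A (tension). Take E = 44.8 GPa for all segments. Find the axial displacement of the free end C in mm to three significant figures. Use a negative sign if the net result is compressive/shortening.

0.454 mm

Internal axial forces (sectioning from the free end, tension +): N_BC = 11.5 kN, N_AB = 18.87 kN.
A_AB = 1936 mm².
A_BC = 512.4 mm².
δ_AB = 18870·764/(1936·44800) = 0.1662 mm
δ_BC = 11500·574/(512.4·44800) = 0.2875 mm
δ = Σδ_i = 0.4537 mm.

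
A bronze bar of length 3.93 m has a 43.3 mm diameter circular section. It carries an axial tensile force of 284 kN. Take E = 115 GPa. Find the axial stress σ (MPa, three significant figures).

193 MPa

A = 1473 mm².
σ = N/A = 284000/1473 = 192.9 MPa.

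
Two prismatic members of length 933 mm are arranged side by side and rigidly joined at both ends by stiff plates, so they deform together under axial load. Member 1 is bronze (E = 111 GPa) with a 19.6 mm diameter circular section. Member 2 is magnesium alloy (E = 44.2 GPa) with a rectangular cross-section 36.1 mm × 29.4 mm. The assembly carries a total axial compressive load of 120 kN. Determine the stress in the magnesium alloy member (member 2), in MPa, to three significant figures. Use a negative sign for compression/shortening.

A_1 = 301.7 mm².
A_2 = 1061 mm².
Equal strain + equilibrium ⇒ each member carries load in proportion to AE: A₁E₁ = 33490000 N, A₂E₂ = 46910000 N, ΣAE = 80400000 N.
σ₂ = P·E₂/ΣAE = -120000·44200/80400000 = -65.97 MPa.

-66.0 MPa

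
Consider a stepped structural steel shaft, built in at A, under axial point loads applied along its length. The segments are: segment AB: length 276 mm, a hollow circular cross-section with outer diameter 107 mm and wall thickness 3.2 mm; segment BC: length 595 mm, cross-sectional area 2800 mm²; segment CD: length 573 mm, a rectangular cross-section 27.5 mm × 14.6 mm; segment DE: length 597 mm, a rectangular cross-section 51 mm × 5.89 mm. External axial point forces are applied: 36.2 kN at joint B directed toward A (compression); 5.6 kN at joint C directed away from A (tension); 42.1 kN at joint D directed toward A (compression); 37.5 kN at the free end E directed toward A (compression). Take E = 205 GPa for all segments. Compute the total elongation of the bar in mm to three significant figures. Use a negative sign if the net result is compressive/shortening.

-1.14 mm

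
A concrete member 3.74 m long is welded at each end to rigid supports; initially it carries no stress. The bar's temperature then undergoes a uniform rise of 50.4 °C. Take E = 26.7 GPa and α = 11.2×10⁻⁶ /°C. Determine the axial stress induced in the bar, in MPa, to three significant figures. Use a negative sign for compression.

-15.1 MPa

Free thermal expansion αLΔT = 11.2e-6 · 3740 · 50.4 = 2.111 mm.
The walls impose strain ε = −(2.111)/3740 = -5.6448e-04; σ = Eε = 26700 · -5.6448e-04 = -15.07 MPa.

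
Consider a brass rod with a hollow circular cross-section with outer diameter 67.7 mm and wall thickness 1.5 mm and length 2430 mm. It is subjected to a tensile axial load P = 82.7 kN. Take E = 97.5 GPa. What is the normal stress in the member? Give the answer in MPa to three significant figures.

265 MPa

A = 312 mm².
σ = N/A = 82700/312 = 265.1 MPa.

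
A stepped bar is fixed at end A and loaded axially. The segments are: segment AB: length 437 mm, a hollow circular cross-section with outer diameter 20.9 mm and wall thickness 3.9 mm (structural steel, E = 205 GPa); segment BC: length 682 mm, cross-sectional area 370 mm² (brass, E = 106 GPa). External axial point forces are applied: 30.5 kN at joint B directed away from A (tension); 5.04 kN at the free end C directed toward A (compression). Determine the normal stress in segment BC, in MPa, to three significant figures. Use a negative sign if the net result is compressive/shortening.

-13.6 MPa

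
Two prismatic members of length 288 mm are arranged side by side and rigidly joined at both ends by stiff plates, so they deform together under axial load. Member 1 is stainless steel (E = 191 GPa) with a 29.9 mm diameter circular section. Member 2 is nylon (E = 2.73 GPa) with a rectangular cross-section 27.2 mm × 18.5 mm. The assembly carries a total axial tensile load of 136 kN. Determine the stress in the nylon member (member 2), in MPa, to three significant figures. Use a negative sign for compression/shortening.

2.74 MPa

A_1 = 702.2 mm².
A_2 = 503.2 mm².
Equal strain + equilibrium ⇒ each member carries load in proportion to AE: A₁E₁ = 134100000 N, A₂E₂ = 1374000 N, ΣAE = 135500000 N.
σ₂ = P·E₂/ΣAE = 136000·2730/135500000 = 2.74 MPa.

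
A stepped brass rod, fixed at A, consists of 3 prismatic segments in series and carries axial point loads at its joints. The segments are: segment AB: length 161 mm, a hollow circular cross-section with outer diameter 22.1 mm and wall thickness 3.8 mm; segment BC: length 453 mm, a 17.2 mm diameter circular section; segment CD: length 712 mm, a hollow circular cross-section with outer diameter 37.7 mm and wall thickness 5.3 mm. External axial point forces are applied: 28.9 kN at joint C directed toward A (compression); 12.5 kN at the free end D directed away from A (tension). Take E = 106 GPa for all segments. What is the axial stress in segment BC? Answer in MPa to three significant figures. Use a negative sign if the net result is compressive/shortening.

-70.6 MPa

Internal axial forces (sectioning from the free end, tension +): N_CD = 12.5 kN, N_BC = -16.4 kN, N_AB = -16.4 kN.
A_BC = 232.4 mm².
σ_BC = N_BC/A_BC = -16400/232.4 = -70.58 MPa.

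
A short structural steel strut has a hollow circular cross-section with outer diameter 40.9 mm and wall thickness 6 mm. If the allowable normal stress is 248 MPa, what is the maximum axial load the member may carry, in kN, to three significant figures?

163 kN

A = 657.8 mm².
P_max = σ_allow · A = 248 · 657.8 = 163100 N = 163.1 kN.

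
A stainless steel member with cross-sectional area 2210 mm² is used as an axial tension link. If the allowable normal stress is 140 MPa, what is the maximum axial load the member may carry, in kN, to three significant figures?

P_max = σ_allow · A = 140 · 2210 = 309400 N = 309.4 kN.

309 kN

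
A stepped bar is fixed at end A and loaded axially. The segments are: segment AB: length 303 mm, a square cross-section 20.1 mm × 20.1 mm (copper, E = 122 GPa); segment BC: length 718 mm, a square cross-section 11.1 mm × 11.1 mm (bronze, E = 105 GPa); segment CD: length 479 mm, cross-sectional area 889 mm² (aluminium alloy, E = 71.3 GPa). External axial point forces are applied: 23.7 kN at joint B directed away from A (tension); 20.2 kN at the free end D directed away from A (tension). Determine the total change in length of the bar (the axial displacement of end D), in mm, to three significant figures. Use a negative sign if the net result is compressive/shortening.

Internal axial forces (sectioning from the free end, tension +): N_CD = 20.2 kN, N_BC = 20.2 kN, N_AB = 43.9 kN.
A_AB = 404 mm².
A_BC = 123.2 mm².
δ_AB = 43900·303/(404·122000) = 0.2699 mm
δ_BC = 20200·718/(123.2·105000) = 1.121 mm
δ_CD = 20200·479/(889·71300) = 0.1526 mm
δ = Σδ_i = 1.544 mm.

1.54 mm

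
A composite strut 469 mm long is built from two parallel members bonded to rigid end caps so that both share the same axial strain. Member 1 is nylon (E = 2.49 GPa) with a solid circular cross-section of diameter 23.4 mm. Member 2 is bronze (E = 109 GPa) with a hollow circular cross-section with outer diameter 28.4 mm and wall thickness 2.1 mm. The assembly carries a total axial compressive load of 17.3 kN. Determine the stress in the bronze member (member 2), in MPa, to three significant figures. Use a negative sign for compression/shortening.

-94.4 MPa

A_1 = 430.1 mm².
A_2 = 173.5 mm².
Equal strain + equilibrium ⇒ each member carries load in proportion to AE: A₁E₁ = 1071000 N, A₂E₂ = 18910000 N, ΣAE = 19980000 N.
σ₂ = P·E₂/ΣAE = -17300·109000/19980000 = -94.36 MPa.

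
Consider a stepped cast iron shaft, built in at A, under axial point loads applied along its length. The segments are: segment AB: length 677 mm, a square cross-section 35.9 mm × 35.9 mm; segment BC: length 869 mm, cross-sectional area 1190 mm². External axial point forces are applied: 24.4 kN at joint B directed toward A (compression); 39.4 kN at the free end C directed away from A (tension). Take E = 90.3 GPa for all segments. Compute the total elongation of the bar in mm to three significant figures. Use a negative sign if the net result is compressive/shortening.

Internal axial forces (sectioning from the free end, tension +): N_BC = 39.4 kN, N_AB = 15 kN.
A_AB = 1289 mm².
δ_AB = 15000·677/(1289·90300) = 0.08726 mm
δ_BC = 39400·869/(1190·90300) = 0.3186 mm
δ = Σδ_i = 0.4059 mm.

0.406 mm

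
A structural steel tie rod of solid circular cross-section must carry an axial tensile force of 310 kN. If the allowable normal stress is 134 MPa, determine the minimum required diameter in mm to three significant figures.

Required area A ≥ P/σ_allow = 310000/134 = 2313 mm².
For a solid circular section, d ≥ √(4A/π) = 54.27 mm.

54.3 mm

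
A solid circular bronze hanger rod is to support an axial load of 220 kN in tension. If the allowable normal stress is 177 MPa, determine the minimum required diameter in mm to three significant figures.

39.8 mm

Required area A ≥ P/σ_allow = 220000/177 = 1243 mm².
For a solid circular section, d ≥ √(4A/π) = 39.78 mm.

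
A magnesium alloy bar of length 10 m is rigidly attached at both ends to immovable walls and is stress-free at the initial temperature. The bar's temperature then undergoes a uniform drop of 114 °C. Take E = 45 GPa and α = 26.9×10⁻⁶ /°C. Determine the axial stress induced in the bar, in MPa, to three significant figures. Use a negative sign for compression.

Free thermal expansion αLΔT = 26.9e-6 · 10000 · -114 = -30.67 mm.
The walls impose strain ε = −(-30.67)/10000 = 3.0666e-03; σ = Eε = 45000 · 3.0666e-03 = 138 MPa.

138 MPa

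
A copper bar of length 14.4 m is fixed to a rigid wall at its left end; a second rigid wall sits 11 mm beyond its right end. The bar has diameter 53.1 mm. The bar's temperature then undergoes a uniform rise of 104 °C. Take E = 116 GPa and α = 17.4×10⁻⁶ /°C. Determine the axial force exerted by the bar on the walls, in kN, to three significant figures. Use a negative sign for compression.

Free thermal expansion αLΔT = 17.4e-6 · 14400 · 104 = 26.06 mm.
The walls engage after the gap closes; constrained expansion = 26.06 − 11 = 15.06 mm.
The walls impose strain ε = −(15.06)/14400 = -1.0457e-03; σ = Eε = 116000 · -1.0457e-03 = -121.3 MPa.
Wall reaction R = σ·A = -121.3·2215 = -268600 N = -268.6 kN.

-269 kN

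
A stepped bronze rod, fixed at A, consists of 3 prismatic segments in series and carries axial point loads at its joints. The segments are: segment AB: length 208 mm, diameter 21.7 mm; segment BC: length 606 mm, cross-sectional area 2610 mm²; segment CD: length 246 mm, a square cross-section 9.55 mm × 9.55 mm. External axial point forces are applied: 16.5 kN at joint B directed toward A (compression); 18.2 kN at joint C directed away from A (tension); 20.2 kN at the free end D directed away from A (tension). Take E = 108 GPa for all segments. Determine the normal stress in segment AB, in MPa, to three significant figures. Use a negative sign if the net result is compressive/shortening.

Internal axial forces (sectioning from the free end, tension +): N_CD = 20.2 kN, N_BC = 38.4 kN, N_AB = 21.9 kN.
A_AB = 369.8 mm².
σ_AB = N_AB/A_AB = 21900/369.8 = 59.22 MPa.

59.2 MPa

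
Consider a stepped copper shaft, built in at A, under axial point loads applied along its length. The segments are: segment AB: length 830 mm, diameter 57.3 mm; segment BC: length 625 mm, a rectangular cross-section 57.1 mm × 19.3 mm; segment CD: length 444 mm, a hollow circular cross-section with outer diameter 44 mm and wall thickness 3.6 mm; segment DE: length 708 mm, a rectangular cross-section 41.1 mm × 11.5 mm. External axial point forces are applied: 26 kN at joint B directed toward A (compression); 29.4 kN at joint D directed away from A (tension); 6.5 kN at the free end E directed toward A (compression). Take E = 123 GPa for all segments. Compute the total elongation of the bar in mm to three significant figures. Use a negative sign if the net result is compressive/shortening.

0.199 mm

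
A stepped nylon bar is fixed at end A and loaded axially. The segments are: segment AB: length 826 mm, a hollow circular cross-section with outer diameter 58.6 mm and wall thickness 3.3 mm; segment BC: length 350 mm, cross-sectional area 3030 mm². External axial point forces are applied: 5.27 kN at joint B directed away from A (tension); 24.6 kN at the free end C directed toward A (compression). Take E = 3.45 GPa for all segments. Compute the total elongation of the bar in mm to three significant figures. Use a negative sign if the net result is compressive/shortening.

-8.90 mm

Internal axial forces (sectioning from the free end, tension +): N_BC = -24.6 kN, N_AB = -19.33 kN.
A_AB = 573.3 mm².
δ_AB = -19330·826/(573.3·3450) = -8.072 mm
δ_BC = -24600·350/(3030·3450) = -0.8236 mm
δ = Σδ_i = -8.896 mm.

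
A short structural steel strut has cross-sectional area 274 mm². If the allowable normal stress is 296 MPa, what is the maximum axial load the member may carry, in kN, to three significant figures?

P_max = σ_allow · A = 296 · 274 = 81100 N = 81.1 kN.

81.1 kN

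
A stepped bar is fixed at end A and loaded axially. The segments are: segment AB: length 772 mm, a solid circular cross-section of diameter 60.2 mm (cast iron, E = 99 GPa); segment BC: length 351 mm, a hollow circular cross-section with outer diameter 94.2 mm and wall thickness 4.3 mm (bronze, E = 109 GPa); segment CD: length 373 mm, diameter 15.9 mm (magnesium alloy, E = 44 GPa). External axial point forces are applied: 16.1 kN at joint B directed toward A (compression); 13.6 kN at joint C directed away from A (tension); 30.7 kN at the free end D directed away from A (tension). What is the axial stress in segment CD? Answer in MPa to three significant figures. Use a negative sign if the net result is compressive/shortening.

155 MPa

Internal axial forces (sectioning from the free end, tension +): N_CD = 30.7 kN, N_BC = 44.3 kN, N_AB = 28.2 kN.
A_CD = 198.6 mm².
σ_CD = N_CD/A_CD = 30700/198.6 = 154.6 MPa.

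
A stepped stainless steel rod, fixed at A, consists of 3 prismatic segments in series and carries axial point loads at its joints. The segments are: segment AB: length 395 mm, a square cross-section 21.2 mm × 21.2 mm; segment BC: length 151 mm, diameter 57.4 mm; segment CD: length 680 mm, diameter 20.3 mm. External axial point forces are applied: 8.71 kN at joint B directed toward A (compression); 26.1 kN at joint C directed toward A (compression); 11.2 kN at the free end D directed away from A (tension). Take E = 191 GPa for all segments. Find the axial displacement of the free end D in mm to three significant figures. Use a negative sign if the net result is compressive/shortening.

0.0100 mm

Internal axial forces (sectioning from the free end, tension +): N_CD = 11.2 kN, N_BC = -14.9 kN, N_AB = -23.61 kN.
A_AB = 449.4 mm².
A_BC = 2588 mm².
A_CD = 323.7 mm².
δ_AB = -23610·395/(449.4·191000) = -0.1086 mm
δ_BC = -14900·151/(2588·191000) = -0.004552 mm
δ_CD = 11200·680/(323.7·191000) = 0.1232 mm
δ = Σδ_i = 0.01001 mm.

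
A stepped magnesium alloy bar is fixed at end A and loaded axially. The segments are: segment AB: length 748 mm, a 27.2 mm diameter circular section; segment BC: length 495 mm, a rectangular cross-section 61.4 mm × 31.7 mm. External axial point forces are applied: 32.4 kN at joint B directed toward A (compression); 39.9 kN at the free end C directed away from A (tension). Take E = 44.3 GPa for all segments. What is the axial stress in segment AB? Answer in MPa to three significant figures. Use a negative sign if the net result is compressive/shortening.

Internal axial forces (sectioning from the free end, tension +): N_BC = 39.9 kN, N_AB = 7.5 kN.
A_AB = 581.1 mm².
σ_AB = N_AB/A_AB = 7500/581.1 = 12.91 MPa.

12.9 MPa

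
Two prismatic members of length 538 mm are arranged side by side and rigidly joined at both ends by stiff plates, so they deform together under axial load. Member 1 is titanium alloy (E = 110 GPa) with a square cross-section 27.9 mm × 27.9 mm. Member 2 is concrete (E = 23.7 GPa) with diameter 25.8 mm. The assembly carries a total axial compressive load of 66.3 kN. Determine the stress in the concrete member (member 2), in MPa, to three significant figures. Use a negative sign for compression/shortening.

-16.0 MPa

A_1 = 778.4 mm².
A_2 = 522.8 mm².
Equal strain + equilibrium ⇒ each member carries load in proportion to AE: A₁E₁ = 85630000 N, A₂E₂ = 12390000 N, ΣAE = 98020000 N.
σ₂ = P·E₂/ΣAE = -66300·23700/98020000 = -16.03 MPa.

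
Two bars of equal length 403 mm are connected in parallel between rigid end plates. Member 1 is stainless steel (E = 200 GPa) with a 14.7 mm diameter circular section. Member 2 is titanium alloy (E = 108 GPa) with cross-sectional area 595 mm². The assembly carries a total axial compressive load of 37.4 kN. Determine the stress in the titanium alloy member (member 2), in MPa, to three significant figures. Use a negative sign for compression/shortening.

A_1 = 169.7 mm².
Equal strain + equilibrium ⇒ each member carries load in proportion to AE: A₁E₁ = 33940000 N, A₂E₂ = 64260000 N, ΣAE = 98200000 N.
σ₂ = P·E₂/ΣAE = -37400·108000/98200000 = -41.13 MPa.

-41.1 MPa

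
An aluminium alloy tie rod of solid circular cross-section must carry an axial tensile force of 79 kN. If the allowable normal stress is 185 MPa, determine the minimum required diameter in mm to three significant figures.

Required area A ≥ P/σ_allow = 79000/185 = 427 mm².
For a solid circular section, d ≥ √(4A/π) = 23.32 mm.

23.3 mm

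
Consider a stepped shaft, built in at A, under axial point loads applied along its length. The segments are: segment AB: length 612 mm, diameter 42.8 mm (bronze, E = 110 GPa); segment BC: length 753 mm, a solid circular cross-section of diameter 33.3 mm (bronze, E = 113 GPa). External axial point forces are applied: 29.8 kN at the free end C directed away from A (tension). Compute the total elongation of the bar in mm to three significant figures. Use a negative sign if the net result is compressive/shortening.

0.343 mm

Internal axial forces (sectioning from the free end, tension +): N_BC = 29.8 kN, N_AB = 29.8 kN.
A_AB = 1439 mm².
A_BC = 870.9 mm².
δ_AB = 29800·612/(1439·110000) = 0.1152 mm
δ_BC = 29800·753/(870.9·113000) = 0.228 mm
δ = Σδ_i = 0.3432 mm.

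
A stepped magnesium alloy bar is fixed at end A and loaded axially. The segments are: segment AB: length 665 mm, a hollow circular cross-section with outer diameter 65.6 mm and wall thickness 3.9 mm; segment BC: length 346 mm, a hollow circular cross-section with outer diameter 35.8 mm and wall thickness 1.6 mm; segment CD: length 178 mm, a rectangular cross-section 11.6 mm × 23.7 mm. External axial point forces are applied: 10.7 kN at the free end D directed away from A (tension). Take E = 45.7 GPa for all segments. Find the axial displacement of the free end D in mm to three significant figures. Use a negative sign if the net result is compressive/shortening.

0.829 mm

Internal axial forces (sectioning from the free end, tension +): N_CD = 10.7 kN, N_BC = 10.7 kN, N_AB = 10.7 kN.
A_AB = 756 mm².
A_BC = 171.9 mm².
A_CD = 274.9 mm².
δ_AB = 10700·665/(756·45700) = 0.206 mm
δ_BC = 10700·346/(171.9·45700) = 0.4712 mm
δ_CD = 10700·178/(274.9·45700) = 0.1516 mm
δ = Σδ_i = 0.8288 mm.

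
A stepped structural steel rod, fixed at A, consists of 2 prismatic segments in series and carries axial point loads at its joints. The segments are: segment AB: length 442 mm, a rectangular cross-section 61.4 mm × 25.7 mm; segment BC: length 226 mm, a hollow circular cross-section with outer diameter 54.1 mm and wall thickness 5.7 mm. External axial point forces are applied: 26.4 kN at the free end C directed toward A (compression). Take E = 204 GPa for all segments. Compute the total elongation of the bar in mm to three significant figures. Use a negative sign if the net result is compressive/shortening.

-0.0700 mm

Internal axial forces (sectioning from the free end, tension +): N_BC = -26.4 kN, N_AB = -26.4 kN.
A_AB = 1578 mm².
A_BC = 866.7 mm².
δ_AB = -26400·442/(1578·204000) = -0.03625 mm
δ_BC = -26400·226/(866.7·204000) = -0.03375 mm
δ = Σδ_i = -0.06999 mm.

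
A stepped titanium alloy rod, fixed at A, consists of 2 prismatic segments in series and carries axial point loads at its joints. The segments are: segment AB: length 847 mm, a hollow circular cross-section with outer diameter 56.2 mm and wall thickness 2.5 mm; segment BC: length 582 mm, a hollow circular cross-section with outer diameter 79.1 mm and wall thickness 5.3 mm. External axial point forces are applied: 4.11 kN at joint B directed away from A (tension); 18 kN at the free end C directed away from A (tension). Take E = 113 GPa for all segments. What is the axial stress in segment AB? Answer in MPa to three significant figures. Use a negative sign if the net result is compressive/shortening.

Internal axial forces (sectioning from the free end, tension +): N_BC = 18 kN, N_AB = 22.11 kN.
A_AB = 421.8 mm².
σ_AB = N_AB/A_AB = 22110/421.8 = 52.42 MPa.

52.4 MPa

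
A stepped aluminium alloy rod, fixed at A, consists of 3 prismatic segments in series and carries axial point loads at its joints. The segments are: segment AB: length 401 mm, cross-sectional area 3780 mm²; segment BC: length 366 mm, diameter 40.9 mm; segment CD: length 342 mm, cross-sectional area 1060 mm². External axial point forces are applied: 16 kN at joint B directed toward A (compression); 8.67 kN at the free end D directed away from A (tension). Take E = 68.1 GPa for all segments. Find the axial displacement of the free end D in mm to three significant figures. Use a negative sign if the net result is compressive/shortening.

0.0651 mm

Internal axial forces (sectioning from the free end, tension +): N_CD = 8.67 kN, N_BC = 8.67 kN, N_AB = -7.33 kN.
A_BC = 1314 mm².
δ_AB = -7330·401/(3780·68100) = -0.01142 mm
δ_BC = 8670·366/(1314·68100) = 0.03547 mm
δ_CD = 8670·342/(1060·68100) = 0.04108 mm
δ = Σδ_i = 0.06512 mm.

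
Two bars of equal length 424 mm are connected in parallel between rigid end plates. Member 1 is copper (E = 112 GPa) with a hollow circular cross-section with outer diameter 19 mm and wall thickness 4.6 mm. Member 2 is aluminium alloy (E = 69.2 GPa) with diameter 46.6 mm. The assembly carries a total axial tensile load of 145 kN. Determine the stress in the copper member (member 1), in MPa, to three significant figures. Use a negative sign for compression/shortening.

A_1 = 208.1 mm².
A_2 = 1706 mm².
Equal strain + equilibrium ⇒ each member carries load in proportion to AE: A₁E₁ = 23310000 N, A₂E₂ = 118000000 N, ΣAE = 141300000 N.
σ₁ = P·E₁/ΣAE = 145000·112000/141300000 = 114.9 MPa.

115 MPa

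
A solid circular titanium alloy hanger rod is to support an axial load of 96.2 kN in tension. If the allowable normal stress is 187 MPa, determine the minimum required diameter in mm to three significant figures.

Required area A ≥ P/σ_allow = 96200/187 = 514.4 mm².
For a solid circular section, d ≥ √(4A/π) = 25.59 mm.

25.6 mm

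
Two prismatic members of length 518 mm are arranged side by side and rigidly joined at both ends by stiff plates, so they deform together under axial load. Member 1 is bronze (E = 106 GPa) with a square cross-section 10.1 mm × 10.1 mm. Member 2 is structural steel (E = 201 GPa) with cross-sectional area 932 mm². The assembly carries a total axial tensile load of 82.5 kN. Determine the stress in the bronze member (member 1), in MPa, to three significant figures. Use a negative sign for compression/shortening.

44.1 MPa

A_1 = 102 mm².
Equal strain + equilibrium ⇒ each member carries load in proportion to AE: A₁E₁ = 10810000 N, A₂E₂ = 187300000 N, ΣAE = 198100000 N.
σ₁ = P·E₁/ΣAE = 82500·106000/198100000 = 44.13 MPa.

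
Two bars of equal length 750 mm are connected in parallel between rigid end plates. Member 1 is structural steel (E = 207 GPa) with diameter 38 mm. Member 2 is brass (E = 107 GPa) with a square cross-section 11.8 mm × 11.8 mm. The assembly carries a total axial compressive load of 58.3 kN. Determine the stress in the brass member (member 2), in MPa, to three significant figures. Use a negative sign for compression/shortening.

-25.0 MPa

A_1 = 1134 mm².
A_2 = 139.2 mm².
Equal strain + equilibrium ⇒ each member carries load in proportion to AE: A₁E₁ = 234800000 N, A₂E₂ = 14900000 N, ΣAE = 249700000 N.
σ₂ = P·E₂/ΣAE = -58300·107000/249700000 = -24.99 MPa.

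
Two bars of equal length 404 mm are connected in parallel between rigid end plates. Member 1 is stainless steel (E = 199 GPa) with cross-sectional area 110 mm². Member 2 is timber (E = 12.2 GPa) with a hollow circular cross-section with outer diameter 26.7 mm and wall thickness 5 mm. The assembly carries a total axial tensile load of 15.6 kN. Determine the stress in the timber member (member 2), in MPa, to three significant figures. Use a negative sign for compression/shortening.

A_2 = 340.9 mm².
Equal strain + equilibrium ⇒ each member carries load in proportion to AE: A₁E₁ = 21890000 N, A₂E₂ = 4159000 N, ΣAE = 26050000 N.
σ₂ = P·E₂/ΣAE = 15600·12200/26050000 = 7.306 MPa.

7.31 MPa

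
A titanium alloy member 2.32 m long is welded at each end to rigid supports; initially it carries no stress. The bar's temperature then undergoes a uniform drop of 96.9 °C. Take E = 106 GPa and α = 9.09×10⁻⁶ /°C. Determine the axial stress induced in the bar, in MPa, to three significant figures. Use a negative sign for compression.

Free thermal expansion αLΔT = 9.09e-6 · 2320 · -96.9 = -2.044 mm.
The walls impose strain ε = −(-2.044)/2320 = 8.8082e-04; σ = Eε = 106000 · 8.8082e-04 = 93.37 MPa.

93.4 MPa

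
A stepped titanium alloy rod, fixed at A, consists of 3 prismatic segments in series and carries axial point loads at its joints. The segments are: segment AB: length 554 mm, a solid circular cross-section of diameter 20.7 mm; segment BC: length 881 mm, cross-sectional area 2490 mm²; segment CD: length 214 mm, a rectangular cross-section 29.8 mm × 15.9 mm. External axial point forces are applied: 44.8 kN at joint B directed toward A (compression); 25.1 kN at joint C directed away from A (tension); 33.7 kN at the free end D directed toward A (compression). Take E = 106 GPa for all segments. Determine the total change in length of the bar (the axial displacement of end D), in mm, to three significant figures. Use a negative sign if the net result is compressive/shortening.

Internal axial forces (sectioning from the free end, tension +): N_CD = -33.7 kN, N_BC = -8.6 kN, N_AB = -53.4 kN.
A_AB = 336.5 mm².
A_CD = 473.8 mm².
δ_AB = -53400·554/(336.5·106000) = -0.8293 mm
δ_BC = -8600·881/(2490·106000) = -0.02871 mm
δ_CD = -33700·214/(473.8·106000) = -0.1436 mm
δ = Σδ_i = -1.002 mm.

-1.00 mm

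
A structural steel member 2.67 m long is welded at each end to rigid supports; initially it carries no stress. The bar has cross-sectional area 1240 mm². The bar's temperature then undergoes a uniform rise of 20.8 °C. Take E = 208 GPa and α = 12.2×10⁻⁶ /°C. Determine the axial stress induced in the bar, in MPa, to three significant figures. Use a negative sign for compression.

Free thermal expansion αLΔT = 12.2e-6 · 2670 · 20.8 = 0.6775 mm.
The walls impose strain ε = −(0.6775)/2670 = -2.5376e-04; σ = Eε = 208000 · -2.5376e-04 = -52.78 MPa.

-52.8 MPa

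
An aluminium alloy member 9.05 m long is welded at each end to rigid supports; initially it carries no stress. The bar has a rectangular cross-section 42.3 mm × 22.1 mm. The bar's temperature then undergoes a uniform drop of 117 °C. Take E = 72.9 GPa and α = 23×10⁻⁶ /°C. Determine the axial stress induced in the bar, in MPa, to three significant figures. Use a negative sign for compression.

196 MPa

Free thermal expansion αLΔT = 23e-6 · 9050 · -117 = -24.35 mm.
The walls impose strain ε = −(-24.35)/9050 = 2.6910e-03; σ = Eε = 72900 · 2.6910e-03 = 196.2 MPa.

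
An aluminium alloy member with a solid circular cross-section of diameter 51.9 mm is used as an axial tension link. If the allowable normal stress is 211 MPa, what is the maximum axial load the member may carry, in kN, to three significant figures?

446 kN

A = 2116 mm².
P_max = σ_allow · A = 211 · 2116 = 446400 N = 446.4 kN.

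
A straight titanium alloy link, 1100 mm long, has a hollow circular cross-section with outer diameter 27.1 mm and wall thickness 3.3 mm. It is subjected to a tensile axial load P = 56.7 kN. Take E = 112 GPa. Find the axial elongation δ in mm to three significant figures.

2.26 mm

A = 246.7 mm².
δ_mech = NL/(AE) = 56700·1100/(246.7·112000) = 2.257 mm.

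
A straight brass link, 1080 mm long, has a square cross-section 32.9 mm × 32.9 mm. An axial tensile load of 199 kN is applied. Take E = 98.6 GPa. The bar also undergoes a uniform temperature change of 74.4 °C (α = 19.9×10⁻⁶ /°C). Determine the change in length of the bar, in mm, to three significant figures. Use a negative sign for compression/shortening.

3.61 mm

A = 1082 mm².
δ_mech = NL/(AE) = 199000·1080/(1082·98600) = 2.014 mm.
δ_thermal = αLΔT = 19.9e-6·1080·74.4 = 1.599 mm.
δ = δ_mech + δ_thermal = 3.613 mm.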